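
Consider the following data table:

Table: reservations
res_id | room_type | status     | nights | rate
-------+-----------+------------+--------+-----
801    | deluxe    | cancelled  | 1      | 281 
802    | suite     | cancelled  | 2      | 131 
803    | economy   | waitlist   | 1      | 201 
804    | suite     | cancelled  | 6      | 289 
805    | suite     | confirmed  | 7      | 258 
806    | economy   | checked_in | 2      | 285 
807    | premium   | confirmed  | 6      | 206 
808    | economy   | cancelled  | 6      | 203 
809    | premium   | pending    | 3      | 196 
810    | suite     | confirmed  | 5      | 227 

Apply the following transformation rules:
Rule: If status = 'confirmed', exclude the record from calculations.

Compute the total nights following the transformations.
21

Step 1: Identify records where status = 'confirmed'
Step 2: The excluded records sum to 18
Step 3: Original total nights = 39
Step 4: Remaining total = 39 - 18 = 21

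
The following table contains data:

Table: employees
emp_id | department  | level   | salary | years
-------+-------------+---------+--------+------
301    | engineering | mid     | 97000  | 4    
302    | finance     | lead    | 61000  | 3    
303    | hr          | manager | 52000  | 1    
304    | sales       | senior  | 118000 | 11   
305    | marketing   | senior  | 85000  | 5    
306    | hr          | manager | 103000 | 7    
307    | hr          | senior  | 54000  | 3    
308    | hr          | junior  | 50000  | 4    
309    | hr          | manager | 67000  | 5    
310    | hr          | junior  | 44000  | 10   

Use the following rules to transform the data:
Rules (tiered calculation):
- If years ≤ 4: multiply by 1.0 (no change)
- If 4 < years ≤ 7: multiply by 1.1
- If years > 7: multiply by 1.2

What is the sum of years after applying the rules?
58.9

Step 1: Tier 1 (years ≤ 4): 5 records, sum = 15 × 1.0 = 15.0
Step 2: Tier 2 (4 < years ≤ 7): 3 records, sum = 17 × 1.1 = 18.7
Step 3: Tier 3 (years > 7): 2 records, sum = 21 × 1.2 = 25.2
Step 4: Final sum = 15.0 + 18.7 + 25.2 = 58.9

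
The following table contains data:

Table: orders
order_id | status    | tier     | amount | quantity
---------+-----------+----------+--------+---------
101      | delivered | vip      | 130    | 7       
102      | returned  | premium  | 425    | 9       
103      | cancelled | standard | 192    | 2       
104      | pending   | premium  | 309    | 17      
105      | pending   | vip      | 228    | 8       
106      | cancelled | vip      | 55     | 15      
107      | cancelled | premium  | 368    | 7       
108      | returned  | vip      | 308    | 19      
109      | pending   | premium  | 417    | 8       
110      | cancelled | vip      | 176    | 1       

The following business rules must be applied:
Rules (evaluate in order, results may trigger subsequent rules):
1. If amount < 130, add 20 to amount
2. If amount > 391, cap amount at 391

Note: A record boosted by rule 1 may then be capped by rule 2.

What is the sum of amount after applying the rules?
2568

Step 1: Apply rule 1 to records with amount < 130
  - 1 records get bonus of 20
  - Of these, 0 records then exceed 391 and get capped
Step 2: Apply rule 2 to records with amount > 391
  - 2 records (original) are capped
Step 3: Calculate final sum = 2568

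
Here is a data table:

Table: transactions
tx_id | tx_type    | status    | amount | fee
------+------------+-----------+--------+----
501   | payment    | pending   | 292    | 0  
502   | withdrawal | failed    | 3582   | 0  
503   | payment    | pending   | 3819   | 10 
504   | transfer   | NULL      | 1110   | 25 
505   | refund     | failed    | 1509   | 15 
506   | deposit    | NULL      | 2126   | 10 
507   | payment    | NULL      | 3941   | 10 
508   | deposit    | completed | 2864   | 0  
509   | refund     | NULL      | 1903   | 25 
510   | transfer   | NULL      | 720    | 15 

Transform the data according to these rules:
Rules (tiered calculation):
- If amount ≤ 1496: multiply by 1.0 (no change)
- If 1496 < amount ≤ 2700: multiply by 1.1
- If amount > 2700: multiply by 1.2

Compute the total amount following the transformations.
25261.0

Step 1: Tier 1 (amount ≤ 1496): 3 records, sum = 2122 × 1.0 = 2122.0
Step 2: Tier 2 (1496 < amount ≤ 2700): 3 records, sum = 5538 × 1.1 = 6091.8
Step 3: Tier 3 (amount > 2700): 4 records, sum = 14206 × 1.2 = 17047.2
Step 4: Final sum = 2122.0 + 6091.8 + 17047.2 = 25261.0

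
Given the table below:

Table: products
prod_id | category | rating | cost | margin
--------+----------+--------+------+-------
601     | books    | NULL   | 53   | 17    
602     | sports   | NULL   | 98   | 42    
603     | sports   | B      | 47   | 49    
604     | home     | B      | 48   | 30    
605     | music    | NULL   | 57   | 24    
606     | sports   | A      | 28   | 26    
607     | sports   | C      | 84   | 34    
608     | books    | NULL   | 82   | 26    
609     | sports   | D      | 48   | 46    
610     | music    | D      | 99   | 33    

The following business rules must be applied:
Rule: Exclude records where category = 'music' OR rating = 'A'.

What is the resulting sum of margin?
244

Step 1: Find records where category = 'music' OR rating = 'A'
Step 2: 3 records match, summing to 83
Step 3: Original sum: 327
Step 4: Remaining sum = 327 - 83 = 244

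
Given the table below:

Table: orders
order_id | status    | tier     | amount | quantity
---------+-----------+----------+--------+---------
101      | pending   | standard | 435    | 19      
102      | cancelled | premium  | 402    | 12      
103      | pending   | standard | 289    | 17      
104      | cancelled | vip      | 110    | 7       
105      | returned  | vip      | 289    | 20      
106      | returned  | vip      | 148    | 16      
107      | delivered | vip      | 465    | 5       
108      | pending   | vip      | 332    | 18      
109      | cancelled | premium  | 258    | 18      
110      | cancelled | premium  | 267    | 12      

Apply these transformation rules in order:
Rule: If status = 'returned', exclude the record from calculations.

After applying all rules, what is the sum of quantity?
108

Step 1: Identify records where status = 'returned'
Step 2: The excluded records sum to 36
Step 3: Original total quantity = 144
Step 4: Remaining total = 144 - 36 = 108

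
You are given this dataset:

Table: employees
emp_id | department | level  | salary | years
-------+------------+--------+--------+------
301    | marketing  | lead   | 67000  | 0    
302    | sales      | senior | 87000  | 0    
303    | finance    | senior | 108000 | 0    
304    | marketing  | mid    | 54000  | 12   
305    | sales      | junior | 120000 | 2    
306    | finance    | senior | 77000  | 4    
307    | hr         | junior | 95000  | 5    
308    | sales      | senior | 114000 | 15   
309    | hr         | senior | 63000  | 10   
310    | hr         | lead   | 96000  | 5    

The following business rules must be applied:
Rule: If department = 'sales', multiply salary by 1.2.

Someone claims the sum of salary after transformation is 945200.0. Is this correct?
Yes, the result is correct.

Step 1: Calculate the correct sum after transformation
Step 2: Apply multiplier 1.2 to records where department = 'sales'
Step 3: Correct result = 945200.0
Step 4: Claimed result = 945200.0
Step 5: 945200.0 = 945200.0 ✓
Conclusion: The claimed result is correct.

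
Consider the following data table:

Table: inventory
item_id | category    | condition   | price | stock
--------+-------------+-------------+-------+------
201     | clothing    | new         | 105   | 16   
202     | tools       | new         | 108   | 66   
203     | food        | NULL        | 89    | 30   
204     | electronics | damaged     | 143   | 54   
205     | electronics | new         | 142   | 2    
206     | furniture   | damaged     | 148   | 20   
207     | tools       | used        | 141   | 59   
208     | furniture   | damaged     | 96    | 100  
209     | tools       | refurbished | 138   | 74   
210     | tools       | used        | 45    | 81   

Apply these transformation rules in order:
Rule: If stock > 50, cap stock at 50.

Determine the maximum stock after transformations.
50

Step 1: Original maximum stock = 100
Step 2: Apply cap at 50
Step 3: 6 records had stock > 50 and were capped
Step 4: Maximum after transformation = 50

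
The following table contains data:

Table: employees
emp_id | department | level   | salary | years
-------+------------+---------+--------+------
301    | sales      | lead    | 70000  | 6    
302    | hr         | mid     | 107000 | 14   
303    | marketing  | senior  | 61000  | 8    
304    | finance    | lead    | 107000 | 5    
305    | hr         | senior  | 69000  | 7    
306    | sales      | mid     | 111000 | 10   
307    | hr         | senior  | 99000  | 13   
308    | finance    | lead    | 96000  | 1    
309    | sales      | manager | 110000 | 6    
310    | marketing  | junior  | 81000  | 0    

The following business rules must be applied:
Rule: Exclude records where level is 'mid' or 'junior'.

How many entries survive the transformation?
7

Step 1: Count records to exclude
  - 2 (mid) + 1 (junior) = 3 records
Step 2: Total records: 10
Step 3: Remaining = 10 - 3 = 7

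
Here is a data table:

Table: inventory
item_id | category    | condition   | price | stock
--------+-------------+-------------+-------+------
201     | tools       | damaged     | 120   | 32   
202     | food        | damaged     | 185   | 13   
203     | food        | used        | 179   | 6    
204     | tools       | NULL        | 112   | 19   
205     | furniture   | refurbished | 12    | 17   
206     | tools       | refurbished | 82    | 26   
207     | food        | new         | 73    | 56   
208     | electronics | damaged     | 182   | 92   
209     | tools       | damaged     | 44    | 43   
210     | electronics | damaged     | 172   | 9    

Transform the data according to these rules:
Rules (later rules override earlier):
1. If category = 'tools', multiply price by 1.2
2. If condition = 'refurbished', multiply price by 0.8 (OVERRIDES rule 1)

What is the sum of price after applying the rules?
1197.4

Step 1: Rule 2 takes priority for records with condition = 'refurbished'
  - 2 records: 94 × 0.8 = 75.2
Step 2: Rule 1 applies to remaining records with category = 'tools'
  - 3 records: 276 × 1.2 = 331.2
Step 3: Other records unchanged: 791
Step 4: Final sum = 75.2 + 331.2 + 791 = 1197.4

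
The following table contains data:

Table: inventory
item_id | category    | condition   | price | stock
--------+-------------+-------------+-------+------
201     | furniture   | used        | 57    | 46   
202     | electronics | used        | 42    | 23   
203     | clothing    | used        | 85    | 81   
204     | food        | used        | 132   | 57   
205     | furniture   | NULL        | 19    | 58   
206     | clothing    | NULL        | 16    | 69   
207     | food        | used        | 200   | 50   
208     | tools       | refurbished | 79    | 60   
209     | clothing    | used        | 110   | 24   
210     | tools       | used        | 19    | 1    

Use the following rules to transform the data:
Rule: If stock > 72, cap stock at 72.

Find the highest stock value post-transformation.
72

Step 1: Original maximum stock = 81
Step 2: Apply cap at 72
Step 3: 1 records had stock > 72 and were capped
Step 4: Maximum after transformation = 72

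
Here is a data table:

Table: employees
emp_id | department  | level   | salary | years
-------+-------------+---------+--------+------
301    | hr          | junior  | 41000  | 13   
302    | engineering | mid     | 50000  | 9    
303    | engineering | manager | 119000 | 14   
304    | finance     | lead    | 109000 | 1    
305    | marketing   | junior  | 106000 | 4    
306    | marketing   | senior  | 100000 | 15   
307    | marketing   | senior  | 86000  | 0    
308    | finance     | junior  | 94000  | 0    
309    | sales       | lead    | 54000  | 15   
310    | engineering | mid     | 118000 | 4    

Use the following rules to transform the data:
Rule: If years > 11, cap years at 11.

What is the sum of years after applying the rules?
62

Step 1: 4 records have years > 11
Step 2: These records originally summed to 57
Step 3: After capping: 4 × 11 = 44
Step 4: Unaffected records sum: 18
Step 5: Final sum = 44 + 18 = 62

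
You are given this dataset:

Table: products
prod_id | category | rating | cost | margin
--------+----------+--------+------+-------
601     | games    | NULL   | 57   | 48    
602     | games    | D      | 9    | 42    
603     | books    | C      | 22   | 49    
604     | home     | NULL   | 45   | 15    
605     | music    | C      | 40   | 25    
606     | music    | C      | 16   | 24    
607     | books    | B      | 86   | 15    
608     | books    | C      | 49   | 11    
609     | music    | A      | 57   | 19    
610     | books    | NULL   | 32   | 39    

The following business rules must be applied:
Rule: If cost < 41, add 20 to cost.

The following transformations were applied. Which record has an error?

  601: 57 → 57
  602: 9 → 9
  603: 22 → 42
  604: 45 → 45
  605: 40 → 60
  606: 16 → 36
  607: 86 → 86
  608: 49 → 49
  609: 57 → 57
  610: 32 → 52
Record 602 has an error. The correct transformed value should be 29, not 9.

Step 1: Check each record against the rule
Step 2: Record 602 has cost = 9
Step 3: Since 9 < 41, the bonus should have been applied
Step 4: Correct value = 29, but claimed value = 9
Conclusion: Record 602 has the error.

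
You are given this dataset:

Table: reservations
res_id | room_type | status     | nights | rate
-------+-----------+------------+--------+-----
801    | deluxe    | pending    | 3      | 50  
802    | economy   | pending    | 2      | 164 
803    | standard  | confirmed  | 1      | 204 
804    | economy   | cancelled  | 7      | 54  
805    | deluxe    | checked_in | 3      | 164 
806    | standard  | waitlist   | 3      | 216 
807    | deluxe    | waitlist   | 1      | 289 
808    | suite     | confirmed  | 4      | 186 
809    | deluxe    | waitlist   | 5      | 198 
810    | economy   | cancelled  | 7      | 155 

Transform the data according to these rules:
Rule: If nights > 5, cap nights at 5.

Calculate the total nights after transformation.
32

Step 1: 2 records have nights > 5
Step 2: These records originally summed to 14
Step 3: After capping: 2 × 5 = 10
Step 4: Unaffected records sum: 22
Step 5: Final sum = 10 + 22 = 32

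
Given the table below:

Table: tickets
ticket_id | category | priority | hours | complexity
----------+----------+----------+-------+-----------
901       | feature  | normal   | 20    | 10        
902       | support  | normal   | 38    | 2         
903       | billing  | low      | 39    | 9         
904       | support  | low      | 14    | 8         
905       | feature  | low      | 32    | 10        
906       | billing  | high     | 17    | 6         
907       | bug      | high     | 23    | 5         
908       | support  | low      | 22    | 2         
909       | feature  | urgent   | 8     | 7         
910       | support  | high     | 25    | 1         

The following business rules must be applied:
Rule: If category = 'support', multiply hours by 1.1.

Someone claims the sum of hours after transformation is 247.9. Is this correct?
Yes, the result is correct.

Step 1: Calculate the correct sum after transformation
Step 2: Apply multiplier 1.1 to records where category = 'support'
Step 3: Correct result = 247.9
Step 4: Claimed result = 247.9
Step 5: 247.9 = 247.9 ✓
Conclusion: The claimed result is correct.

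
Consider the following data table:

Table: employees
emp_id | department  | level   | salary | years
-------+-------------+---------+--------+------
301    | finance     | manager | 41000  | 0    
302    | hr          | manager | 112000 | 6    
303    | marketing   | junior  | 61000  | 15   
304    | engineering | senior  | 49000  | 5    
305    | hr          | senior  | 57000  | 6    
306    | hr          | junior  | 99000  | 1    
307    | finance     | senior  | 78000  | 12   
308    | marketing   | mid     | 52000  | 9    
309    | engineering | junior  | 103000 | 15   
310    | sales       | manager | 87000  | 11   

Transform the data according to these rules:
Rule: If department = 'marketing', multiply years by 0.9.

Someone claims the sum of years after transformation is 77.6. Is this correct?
Yes, the result is correct.

Step 1: Calculate the correct sum after transformation
Step 2: Apply multiplier 0.9 to records where department = 'marketing'
Step 3: Correct result = 77.6
Step 4: Claimed result = 77.6
Step 5: 77.6 = 77.6 ✓
Conclusion: The claimed result is correct.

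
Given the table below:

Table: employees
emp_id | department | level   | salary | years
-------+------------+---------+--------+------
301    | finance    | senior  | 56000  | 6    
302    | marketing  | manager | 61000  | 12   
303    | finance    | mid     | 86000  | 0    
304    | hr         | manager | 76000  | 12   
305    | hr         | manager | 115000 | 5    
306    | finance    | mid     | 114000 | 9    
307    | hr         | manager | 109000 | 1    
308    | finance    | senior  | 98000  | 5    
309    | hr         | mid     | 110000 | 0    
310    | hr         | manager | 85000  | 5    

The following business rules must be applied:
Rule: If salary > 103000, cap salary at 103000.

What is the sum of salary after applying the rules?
874000

Step 1: 4 records have salary > 103000
Step 2: These records originally summed to 448000
Step 3: After capping: 4 × 103000 = 412000
Step 4: Unaffected records sum: 462000
Step 5: Final sum = 412000 + 462000 = 874000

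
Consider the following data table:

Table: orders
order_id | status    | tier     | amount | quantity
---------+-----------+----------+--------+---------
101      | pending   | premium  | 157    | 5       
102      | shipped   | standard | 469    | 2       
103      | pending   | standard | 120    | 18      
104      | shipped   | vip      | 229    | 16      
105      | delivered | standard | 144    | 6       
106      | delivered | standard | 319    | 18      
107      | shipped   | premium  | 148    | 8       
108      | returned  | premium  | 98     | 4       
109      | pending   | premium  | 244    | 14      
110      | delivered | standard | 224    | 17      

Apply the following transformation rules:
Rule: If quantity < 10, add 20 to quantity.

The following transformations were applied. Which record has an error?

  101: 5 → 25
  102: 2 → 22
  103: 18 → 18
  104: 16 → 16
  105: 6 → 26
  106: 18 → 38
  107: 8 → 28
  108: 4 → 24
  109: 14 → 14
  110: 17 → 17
Record 106 has an error. The correct transformed value should be 18, not 38.

Step 1: Check each record against the rule
Step 2: Record 106 has quantity = 18
Step 3: Since 18 >= 10, the bonus should not have been applied
Step 4: Correct value = 18, but claimed value = 38
Conclusion: Record 106 has the error.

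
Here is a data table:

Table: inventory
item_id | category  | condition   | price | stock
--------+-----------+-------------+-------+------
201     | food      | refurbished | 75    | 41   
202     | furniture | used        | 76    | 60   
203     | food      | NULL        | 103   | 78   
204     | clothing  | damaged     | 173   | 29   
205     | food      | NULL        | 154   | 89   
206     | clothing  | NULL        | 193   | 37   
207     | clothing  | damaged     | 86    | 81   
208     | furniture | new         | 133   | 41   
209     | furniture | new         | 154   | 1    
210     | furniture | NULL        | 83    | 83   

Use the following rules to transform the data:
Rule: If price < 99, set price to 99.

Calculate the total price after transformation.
1306

Step 1: 4 records have price < 99
Step 2: These records originally summed to 320
Step 3: After setting to minimum: 4 × 99 = 396
Step 4: Unaffected records sum: 910
Step 5: Final sum = 396 + 910 = 1306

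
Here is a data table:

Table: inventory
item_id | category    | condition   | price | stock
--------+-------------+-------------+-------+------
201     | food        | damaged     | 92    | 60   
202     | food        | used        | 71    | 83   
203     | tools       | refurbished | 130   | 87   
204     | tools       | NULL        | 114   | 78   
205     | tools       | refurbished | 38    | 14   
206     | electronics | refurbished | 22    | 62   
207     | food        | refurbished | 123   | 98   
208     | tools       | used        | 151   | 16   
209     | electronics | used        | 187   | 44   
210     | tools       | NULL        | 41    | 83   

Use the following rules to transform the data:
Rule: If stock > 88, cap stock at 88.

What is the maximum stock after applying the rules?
88

Step 1: Original maximum stock = 98
Step 2: Apply cap at 88
Step 3: 1 records had stock > 88 and were capped
Step 4: Maximum after transformation = 88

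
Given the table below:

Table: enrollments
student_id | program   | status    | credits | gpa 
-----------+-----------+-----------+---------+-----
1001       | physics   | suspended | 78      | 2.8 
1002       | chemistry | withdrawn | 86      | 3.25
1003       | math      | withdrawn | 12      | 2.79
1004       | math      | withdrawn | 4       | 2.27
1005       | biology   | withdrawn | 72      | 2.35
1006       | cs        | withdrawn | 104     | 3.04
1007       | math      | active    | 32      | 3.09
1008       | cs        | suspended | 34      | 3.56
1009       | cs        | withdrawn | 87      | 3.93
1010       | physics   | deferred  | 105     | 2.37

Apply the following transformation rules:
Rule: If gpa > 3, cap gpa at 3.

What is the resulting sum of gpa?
27.58

Step 1: 5 records have gpa > 3
Step 2: These records originally summed to 16.87
Step 3: After capping: 5 × 3 = 15
Step 4: Unaffected records sum: 12.58
Step 5: Final sum = 15 + 12.58 = 27.58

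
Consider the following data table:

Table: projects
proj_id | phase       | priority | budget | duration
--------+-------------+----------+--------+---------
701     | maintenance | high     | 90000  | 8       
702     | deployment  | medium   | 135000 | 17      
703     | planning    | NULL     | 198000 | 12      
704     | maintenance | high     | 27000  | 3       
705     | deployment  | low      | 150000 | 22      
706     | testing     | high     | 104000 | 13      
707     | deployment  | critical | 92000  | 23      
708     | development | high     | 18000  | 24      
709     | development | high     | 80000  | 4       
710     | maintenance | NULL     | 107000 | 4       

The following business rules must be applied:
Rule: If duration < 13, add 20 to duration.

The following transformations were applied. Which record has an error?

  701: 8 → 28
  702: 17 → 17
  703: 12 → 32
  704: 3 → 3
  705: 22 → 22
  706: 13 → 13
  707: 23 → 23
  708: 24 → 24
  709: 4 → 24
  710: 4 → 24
Record 704 has an error. The correct transformed value should be 23, not 3.

Step 1: Check each record against the rule
Step 2: Record 704 has duration = 3
Step 3: Since 3 < 13, the bonus should have been applied
Step 4: Correct value = 23, but claimed value = 3
Conclusion: Record 704 has the error.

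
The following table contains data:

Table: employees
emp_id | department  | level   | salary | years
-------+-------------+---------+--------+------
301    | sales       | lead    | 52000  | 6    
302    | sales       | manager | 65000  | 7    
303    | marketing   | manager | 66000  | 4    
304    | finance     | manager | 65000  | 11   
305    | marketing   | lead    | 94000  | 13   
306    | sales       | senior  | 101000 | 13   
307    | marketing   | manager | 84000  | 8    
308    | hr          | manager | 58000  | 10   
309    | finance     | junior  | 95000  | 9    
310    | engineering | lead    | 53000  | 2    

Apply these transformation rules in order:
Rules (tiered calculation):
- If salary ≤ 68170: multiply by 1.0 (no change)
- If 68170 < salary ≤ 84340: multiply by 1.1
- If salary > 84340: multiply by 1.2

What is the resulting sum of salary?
799400.0

Step 1: Tier 1 (salary ≤ 68170): 6 records, sum = 359000 × 1.0 = 359000.0
Step 2: Tier 2 (68170 < salary ≤ 84340): 1 records, sum = 84000 × 1.1 = 92400.0
Step 3: Tier 3 (salary > 84340): 3 records, sum = 290000 × 1.2 = 348000.0
Step 4: Final sum = 359000.0 + 92400.0 + 348000.0 = 799400.0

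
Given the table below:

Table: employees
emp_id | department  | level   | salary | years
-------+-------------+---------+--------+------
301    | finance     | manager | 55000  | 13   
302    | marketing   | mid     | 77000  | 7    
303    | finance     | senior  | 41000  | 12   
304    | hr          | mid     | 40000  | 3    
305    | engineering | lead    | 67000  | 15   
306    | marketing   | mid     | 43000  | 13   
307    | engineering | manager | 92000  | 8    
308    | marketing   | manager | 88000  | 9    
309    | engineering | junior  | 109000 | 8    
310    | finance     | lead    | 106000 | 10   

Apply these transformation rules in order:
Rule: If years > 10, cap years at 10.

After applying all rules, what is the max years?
10

Step 1: Original maximum years = 15
Step 2: Apply cap at 10
Step 3: 4 records had years > 10 and were capped
Step 4: Maximum after transformation = 10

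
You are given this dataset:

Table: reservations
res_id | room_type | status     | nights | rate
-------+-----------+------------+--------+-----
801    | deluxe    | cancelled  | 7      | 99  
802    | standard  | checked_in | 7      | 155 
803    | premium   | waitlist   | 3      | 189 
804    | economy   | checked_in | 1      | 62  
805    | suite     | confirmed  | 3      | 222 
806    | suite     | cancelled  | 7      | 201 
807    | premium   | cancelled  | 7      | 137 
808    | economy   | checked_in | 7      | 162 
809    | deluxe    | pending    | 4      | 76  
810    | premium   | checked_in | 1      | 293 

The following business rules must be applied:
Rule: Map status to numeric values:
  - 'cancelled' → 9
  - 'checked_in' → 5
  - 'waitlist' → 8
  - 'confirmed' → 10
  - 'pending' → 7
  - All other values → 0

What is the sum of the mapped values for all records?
72

Step 1: Apply mapping to each record
Step 2: Count by status:
  'cancelled': 3 records × 9 = 27
  'checked_in': 4 records × 5 = 20
  'waitlist': 1 records × 8 = 8
  'confirmed': 1 records × 10 = 10
  'pending': 1 records × 7 = 7
Step 3: Sum all mapped values = 72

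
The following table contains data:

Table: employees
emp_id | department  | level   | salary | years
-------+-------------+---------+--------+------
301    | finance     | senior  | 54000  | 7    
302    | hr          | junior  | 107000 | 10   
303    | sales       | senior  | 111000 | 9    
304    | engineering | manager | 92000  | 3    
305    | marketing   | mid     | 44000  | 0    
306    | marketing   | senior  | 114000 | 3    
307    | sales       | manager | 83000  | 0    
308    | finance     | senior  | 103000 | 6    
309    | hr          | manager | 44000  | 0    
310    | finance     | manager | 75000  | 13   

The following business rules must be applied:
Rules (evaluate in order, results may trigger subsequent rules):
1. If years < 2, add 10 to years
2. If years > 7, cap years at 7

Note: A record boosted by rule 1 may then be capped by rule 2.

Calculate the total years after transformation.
61

Step 1: Apply rule 1 to records with years < 2
  - 3 records get bonus of 10
  - Of these, 3 records then exceed 7 and get capped
Step 2: Apply rule 2 to records with years > 7
  - 3 records (original) are capped
Step 3: Calculate final sum = 61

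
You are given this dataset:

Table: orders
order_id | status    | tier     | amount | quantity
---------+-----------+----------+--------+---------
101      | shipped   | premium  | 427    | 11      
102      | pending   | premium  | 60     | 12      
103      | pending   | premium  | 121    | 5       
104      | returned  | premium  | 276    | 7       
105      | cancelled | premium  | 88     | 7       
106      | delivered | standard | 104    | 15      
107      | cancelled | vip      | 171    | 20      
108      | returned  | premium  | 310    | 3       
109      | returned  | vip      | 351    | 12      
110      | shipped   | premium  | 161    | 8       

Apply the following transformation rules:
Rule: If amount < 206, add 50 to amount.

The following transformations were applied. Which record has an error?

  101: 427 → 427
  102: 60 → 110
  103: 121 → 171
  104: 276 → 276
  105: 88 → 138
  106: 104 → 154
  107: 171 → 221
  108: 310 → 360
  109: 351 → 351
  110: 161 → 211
Record 108 has an error. The correct transformed value should be 310, not 360.

Step 1: Check each record against the rule
Step 2: Record 108 has amount = 310
Step 3: Since 310 >= 206, the bonus should not have been applied
Step 4: Correct value = 310, but claimed value = 360
Conclusion: Record 108 has the error.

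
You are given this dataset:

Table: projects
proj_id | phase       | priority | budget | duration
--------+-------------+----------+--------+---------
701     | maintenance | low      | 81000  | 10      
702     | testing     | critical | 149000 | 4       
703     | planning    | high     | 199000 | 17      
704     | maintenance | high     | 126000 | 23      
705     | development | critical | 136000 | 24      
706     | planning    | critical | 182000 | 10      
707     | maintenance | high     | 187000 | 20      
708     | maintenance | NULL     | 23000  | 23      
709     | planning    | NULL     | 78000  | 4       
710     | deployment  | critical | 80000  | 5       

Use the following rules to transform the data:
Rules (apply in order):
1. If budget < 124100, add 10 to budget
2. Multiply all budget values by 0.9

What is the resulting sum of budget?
1116936.0

Step 1: Apply Rule 1 - Add 10 to records with budget < 124100
  - 4 records affected: 262000 + (4 × 10) = 262040
  - Unaffected records: 979000
  - Sum after Rule 1: 1241040
Step 2: Apply Rule 2 - Multiply all by 0.9
  - 1241040 × 0.9 = 1116936.0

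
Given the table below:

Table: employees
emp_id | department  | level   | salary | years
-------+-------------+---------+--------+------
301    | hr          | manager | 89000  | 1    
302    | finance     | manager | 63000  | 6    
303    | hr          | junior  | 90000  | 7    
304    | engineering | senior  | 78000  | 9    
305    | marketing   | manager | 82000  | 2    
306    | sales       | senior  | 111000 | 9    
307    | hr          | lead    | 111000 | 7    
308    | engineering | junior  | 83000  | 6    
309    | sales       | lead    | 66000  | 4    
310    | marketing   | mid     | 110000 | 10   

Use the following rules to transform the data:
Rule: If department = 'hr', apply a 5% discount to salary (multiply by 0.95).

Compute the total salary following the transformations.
868500.0

Step 1: Records with department = 'hr' have total salary = 290000
Step 2: Apply multiplier: 290000 × 0.95 = 275500.0
Step 3: Other records total: 593000
Step 4: Final sum = 275500.0 + 593000 = 868500.0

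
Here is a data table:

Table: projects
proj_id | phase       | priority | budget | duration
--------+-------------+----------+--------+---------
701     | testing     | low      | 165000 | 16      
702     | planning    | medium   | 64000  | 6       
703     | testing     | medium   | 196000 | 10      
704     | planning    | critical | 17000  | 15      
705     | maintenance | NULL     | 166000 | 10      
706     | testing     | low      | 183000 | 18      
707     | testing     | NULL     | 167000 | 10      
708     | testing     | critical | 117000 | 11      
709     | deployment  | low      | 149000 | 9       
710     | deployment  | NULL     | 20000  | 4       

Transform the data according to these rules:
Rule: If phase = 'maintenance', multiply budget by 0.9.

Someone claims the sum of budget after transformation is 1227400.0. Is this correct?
Yes, the result is correct.

Step 1: Calculate the correct sum after transformation
Step 2: Apply multiplier 0.9 to records where phase = 'maintenance'
Step 3: Correct result = 1227400.0
Step 4: Claimed result = 1227400.0
Step 5: 1227400.0 = 1227400.0 ✓
Conclusion: The claimed result is correct.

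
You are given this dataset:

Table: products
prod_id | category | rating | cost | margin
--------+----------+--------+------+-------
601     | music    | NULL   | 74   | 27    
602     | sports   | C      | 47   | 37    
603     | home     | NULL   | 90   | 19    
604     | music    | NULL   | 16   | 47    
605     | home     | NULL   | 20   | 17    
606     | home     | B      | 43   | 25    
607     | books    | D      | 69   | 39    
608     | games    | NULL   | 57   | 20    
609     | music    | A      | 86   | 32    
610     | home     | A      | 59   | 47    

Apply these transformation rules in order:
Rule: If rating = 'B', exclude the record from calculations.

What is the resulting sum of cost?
518

Step 1: Identify records where rating = 'B'
Step 2: The excluded records sum to 43
Step 3: Original total cost = 561
Step 4: Remaining total = 561 - 43 = 518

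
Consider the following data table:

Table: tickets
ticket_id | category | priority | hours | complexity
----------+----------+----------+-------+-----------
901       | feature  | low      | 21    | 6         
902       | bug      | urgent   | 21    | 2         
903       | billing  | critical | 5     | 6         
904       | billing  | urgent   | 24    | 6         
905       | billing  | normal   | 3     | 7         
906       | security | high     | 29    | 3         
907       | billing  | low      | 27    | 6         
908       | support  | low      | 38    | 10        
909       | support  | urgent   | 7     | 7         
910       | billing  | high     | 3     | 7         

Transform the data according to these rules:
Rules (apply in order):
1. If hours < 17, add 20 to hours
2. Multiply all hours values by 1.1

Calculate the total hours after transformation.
283.8

Step 1: Apply Rule 1 - Add 20 to records with hours < 17
  - 4 records affected: 18 + (4 × 20) = 98
  - Unaffected records: 160
  - Sum after Rule 1: 258
Step 2: Apply Rule 2 - Multiply all by 1.1
  - 258 × 1.1 = 283.8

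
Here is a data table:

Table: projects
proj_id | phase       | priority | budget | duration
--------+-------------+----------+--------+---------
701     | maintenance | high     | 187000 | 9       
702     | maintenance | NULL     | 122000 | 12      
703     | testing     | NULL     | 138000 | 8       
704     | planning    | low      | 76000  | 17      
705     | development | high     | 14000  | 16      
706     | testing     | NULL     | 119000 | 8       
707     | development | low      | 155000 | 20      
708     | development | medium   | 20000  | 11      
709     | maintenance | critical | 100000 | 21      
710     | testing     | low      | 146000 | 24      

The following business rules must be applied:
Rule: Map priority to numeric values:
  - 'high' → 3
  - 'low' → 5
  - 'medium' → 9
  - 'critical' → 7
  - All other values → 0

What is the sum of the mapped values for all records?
37

Step 1: Apply mapping to each record
Step 2: Count by status:
  'high': 2 records × 3 = 6
  'low': 3 records × 5 = 15
  'medium': 1 records × 9 = 9
  'critical': 1 records × 7 = 7
Step 3: Sum all mapped values = 37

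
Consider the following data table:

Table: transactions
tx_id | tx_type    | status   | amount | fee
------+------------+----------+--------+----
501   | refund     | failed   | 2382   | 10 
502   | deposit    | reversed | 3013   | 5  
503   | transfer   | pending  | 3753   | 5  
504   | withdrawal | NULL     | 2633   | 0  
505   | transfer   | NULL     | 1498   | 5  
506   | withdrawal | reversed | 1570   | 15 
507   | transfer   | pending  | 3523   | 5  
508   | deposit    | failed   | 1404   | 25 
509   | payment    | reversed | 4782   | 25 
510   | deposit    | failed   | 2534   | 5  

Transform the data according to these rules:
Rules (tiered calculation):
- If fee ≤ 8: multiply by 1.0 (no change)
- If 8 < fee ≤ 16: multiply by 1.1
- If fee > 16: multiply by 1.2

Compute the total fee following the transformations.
112.5

Step 1: Tier 1 (fee ≤ 8): 6 records, sum = 25 × 1.0 = 25.0
Step 2: Tier 2 (8 < fee ≤ 16): 2 records, sum = 25 × 1.1 = 27.5
Step 3: Tier 3 (fee > 16): 2 records, sum = 50 × 1.2 = 60.0
Step 4: Final sum = 25.0 + 27.5 + 60.0 = 112.5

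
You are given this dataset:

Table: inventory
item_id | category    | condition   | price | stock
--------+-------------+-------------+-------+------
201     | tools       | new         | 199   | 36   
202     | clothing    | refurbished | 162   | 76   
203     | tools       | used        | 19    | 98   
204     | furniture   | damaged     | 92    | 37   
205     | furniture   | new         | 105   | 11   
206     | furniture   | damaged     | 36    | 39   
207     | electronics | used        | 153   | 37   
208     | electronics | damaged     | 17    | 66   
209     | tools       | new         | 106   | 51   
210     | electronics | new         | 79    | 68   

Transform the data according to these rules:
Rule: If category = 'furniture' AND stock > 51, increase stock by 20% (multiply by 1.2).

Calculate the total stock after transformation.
519

Step 1: Find records where category = 'furniture' AND stock > 51
Step 2: 0 records match, summing to 0
Step 3: After multiplier: 0 × 1.2 = 0.0
Step 4: Unaffected records sum: 519
Step 5: Final sum = 0.0 + 519 = 519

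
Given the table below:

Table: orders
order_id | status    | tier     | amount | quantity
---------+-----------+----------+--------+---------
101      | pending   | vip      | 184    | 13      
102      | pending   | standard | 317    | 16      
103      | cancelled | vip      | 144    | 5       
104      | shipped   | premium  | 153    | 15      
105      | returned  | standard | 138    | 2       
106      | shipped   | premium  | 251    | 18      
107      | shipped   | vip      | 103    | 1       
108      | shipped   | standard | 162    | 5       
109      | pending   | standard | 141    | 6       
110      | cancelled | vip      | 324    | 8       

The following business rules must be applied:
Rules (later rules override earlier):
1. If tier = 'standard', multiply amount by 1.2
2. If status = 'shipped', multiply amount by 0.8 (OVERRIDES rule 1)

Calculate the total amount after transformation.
1902.4

Step 1: Rule 2 takes priority for records with status = 'shipped'
  - 4 records: 669 × 0.8 = 535.2
Step 2: Rule 1 applies to remaining records with tier = 'standard'
  - 3 records: 596 × 1.2 = 715.2
Step 3: Other records unchanged: 652
Step 4: Final sum = 535.2 + 715.2 + 652 = 1902.4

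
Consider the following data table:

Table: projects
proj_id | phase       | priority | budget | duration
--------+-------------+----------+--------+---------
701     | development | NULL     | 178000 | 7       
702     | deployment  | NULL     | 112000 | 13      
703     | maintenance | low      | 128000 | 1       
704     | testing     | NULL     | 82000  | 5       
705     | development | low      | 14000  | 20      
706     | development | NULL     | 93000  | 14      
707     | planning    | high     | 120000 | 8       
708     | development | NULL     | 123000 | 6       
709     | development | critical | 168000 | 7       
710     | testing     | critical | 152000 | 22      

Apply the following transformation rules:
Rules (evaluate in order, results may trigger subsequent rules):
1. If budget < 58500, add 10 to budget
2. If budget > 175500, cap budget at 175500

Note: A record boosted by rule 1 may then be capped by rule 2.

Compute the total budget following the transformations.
1167510

Step 1: Apply rule 1 to records with budget < 58500
  - 1 records get bonus of 10
  - Of these, 0 records then exceed 175500 and get capped
Step 2: Apply rule 2 to records with budget > 175500
  - 1 records (original) are capped
Step 3: Calculate final sum = 1167510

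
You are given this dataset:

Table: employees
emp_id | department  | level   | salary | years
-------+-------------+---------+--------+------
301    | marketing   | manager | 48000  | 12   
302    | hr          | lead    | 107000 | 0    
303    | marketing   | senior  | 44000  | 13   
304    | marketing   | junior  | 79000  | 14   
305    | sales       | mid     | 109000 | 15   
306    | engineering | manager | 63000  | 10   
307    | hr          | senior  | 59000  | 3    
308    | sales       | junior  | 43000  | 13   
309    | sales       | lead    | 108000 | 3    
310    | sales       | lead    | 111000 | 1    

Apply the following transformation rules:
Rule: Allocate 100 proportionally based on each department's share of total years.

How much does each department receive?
engineering: 11.9, hr: 3.57, marketing: 46.43, sales: 38.1

Step 1: Calculate total years = 84
Step 2: Calculate each department's proportion:
  engineering: 10/84 = 11.90% → 11.9
  hr: 3/84 = 3.57% → 3.57
  marketing: 39/84 = 46.43% → 46.43
  sales: 32/84 = 38.10% → 38.1
Step 3: Verify: sum of allocations ≈ 100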